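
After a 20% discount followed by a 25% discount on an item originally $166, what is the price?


First discount:
20% of $166 = $33.20
Price after first discount:
$166 - $33.20 = $132.80
Second discount:
25% of $132.80 = $33.20
Final price:
$132.80 - $33.20 = $99.60

$99.60


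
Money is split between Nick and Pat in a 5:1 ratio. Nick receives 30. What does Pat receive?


Find the multiplier:
30 / 5 = 6
Apply to Pat's share:
1 x 6 = 6

6


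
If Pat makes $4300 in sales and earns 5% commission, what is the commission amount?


Convert rate to decimal:
5% = 0.05
Multiply by sales:
$4300 x 0.05 = $215

$215


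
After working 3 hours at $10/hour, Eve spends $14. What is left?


Calculate earnings:
3 x $10 = $30
Subtract spending:
$30 - $14 = $16

$16


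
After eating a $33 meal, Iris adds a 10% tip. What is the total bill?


Calculate the tip:
10% of $33 = $3.30
Add tip to meal cost:
$33 + $3.30 = $36.30

$36.30


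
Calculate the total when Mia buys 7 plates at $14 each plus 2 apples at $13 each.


Cost of plates:
7 x $14 = $98
Cost of apples:
2 x $13 = $26
Add both:
$98 + $26 = $124

$124


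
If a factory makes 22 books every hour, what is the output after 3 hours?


Production rate: 22 books per hour
Time: 3 hours
Total: 22 x 3 = 66 books

66 books


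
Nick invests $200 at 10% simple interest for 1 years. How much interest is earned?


Use the formula I = P x R x T / 100
P x R x T = 200 x 10 x 1 = 2000
I = 2000 / 100 = $20

$20


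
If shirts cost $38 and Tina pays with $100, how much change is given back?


Start with the amount paid:
$100
Subtract the price:
$100 - $38 = $62

$62


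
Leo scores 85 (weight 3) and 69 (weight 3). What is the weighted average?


Weighted sum:
3 x 85 + 3 x 69 = 462
Total weight:
3 + 3 = 6
Weighted average:
462 / 6 = 77

77


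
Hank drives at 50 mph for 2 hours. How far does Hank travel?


Use the formula: distance = speed x time
Speed = 50 mph, Time = 2 hours
50 x 2 = 100 miles

100 miles


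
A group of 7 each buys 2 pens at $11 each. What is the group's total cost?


Cost per person:
2 x $11 = $22
Group total:
7 x $22 = $154

$154


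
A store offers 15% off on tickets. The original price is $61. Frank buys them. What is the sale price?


Calculate the discount amount:
15% of $61 = $9.15
Subtract from original:
$61 - $9.15 = $51.85

$51.85


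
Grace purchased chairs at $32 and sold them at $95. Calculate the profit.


Selling price = $95
Cost price = $32
Profit = selling price - cost price:
Profit = $95 - $32 = $63

$63


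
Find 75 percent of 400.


Convert percentage to decimal:
75% = 0.75
Multiply:
400 x 0.75 = 300

300


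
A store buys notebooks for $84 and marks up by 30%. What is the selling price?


Calculate the markup amount:
30% of $84 = $25.20
Add to cost:
$84 + $25.20 = $109.20

$109.20


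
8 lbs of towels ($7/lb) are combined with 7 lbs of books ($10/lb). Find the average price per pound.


Cost of towels:
8 x $7 = $56
Cost of books:
7 x $10 = $70
Total cost: $56 + $70 = $126
Total weight: 15 lbs
Average: $126 / 15 = $8.40/lb

$8.40/lb


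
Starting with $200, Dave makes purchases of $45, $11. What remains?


Add up expenses:
$45 + $11 = $56
Subtract from budget:
$200 - $56 = $144

$144


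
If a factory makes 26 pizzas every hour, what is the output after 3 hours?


Production rate: 26 pizzas per hour
Time: 3 hours
Total: 26 x 3 = 78 pizzas

78 pizzas


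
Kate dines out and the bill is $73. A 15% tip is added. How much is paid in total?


Calculate the tip:
15% of $73 = $10.95
Add tip to meal cost:
$73 + $10.95 = $83.95

$83.95


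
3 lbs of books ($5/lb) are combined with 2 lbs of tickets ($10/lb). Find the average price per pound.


Cost of books:
3 x $5 = $15
Cost of tickets:
2 x $10 = $20
Total cost: $15 + $20 = $35
Total weight: 5 lbs
Average: $35 / 5 = $7/lb

$7/lb


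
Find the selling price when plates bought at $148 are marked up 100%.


Calculate the markup amount:
100% of $148 = $148
Add to cost:
$148 + $148 = $296

$296


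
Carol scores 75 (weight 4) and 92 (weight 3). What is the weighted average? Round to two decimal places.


Weighted sum:
4 x 75 + 3 x 92 = 576
Total weight:
4 + 3 = 7
Weighted average:
576 / 7 = 82.2857... ≈ 82.29

82.29


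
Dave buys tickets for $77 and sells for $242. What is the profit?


Selling price = $242
Cost price = $77
Profit = selling price - cost price:
Profit = $242 - $77 = $165

$165


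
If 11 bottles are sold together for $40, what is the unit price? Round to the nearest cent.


Total cost: $40
Number of items: 11
Unit price: $40 / 11 = $3.6363... ≈ $3.64

$3.64


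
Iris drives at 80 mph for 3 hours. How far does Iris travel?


Use the formula: distance = speed x time
Speed = 80 mph, Time = 3 hours
80 x 3 = 240 miles

240 miles


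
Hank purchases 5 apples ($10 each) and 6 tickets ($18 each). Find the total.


Cost of apples:
5 x $10 = $50
Cost of tickets:
6 x $18 = $108
Add both:
$50 + $108 = $158

$158


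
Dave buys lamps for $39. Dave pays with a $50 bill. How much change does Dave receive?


Start with the amount paid:
$50
Subtract the price:
$50 - $39 = $11

$11


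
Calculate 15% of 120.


Convert percentage to decimal:
15% = 0.15
Multiply:
120 x 0.15 = 18

18


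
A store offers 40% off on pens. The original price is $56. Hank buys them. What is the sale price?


Calculate the discount amount:
40% of $56 = $22.40
Subtract from original:
$56 - $22.40 = $33.60

$33.60


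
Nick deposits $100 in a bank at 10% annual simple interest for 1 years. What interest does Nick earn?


Use the formula I = P x R x T / 100
P x R x T = 100 x 10 x 1 = 1000
I = 1000 / 100 = $10

$10


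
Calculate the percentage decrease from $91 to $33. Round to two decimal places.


Find the absolute change:
|33 - 91| = 58
Divide by original and multiply by 100:
58 / 91 x 100 = 63.7362...% ≈ 63.74%

63.74%


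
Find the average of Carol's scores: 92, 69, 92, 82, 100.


Add the scores:
92 + 69 + 92 + 82 + 100 = 435
Divide by the number of tests:
435 / 5 = 87

87


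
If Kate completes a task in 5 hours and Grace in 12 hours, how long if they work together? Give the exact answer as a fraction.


Kate's rate: 1/5 of the job per hour
Grace's rate: 1/12 of the job per hour
Combined rate: 1/5 + 1/12 = 17/60 per hour
Time = 1 / (17/60) = 60/17 hours (≈ 3.53 hours)

60/17 hours


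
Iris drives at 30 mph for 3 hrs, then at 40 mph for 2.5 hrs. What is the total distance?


Leg 1 distance:
30 x 3 = 90 miles
Leg 2 distance:
40 x 2.5 = 100 miles
Total distance:
90 + 100 = 190 miles

190 miles


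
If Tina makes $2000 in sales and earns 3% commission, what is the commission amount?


Convert rate to decimal:
3% = 0.03
Multiply by sales:
$2000 x 0.03 = $60

$60


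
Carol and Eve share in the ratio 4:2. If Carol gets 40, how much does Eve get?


Find the multiplier:
40 / 4 = 10
Apply to Eve's share:
2 x 10 = 20

20


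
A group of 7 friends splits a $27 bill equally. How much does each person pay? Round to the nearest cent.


Total bill: $27
Number of people: 7
Each pays: $27 / 7 = $3.8571... ≈ $3.86

$3.86


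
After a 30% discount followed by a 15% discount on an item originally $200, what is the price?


First discount:
30% of $200 = $60
Price after first discount:
$200 - $60 = $140
Second discount:
15% of $140 = $21
Final price:
$140 - $21 = $119

$119


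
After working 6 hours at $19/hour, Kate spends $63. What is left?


Calculate earnings:
6 x $19 = $114
Subtract spending:
$114 - $63 = $51

$51


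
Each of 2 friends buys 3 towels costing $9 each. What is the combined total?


Cost per person:
3 x $9 = $27
Group total:
2 x $27 = $54

$54


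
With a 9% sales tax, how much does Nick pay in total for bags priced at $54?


Calculate the tax:
9% of $54 = $4.86
Add tax to price:
$54 + $4.86 = $58.86

$58.86


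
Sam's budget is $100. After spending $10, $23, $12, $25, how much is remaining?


Add up expenses:
$10 + $23 + $12 + $25 = $70
Subtract from budget:
$100 - $70 = $30

$30


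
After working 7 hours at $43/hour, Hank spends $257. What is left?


Calculate earnings:
7 x $43 = $301
Subtract spending:
$301 - $257 = $44

$44


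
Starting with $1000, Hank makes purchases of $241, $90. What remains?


Add up expenses:
$241 + $90 = $331
Subtract from budget:
$1000 - $331 = $669

$669


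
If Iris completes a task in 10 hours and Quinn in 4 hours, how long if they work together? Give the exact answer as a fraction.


Iris's rate: 1/10 of the job per hour
Quinn's rate: 1/4 of the job per hour
Combined rate: 1/10 + 1/4 = 7/20 per hour
Time = 1 / (7/20) = 20/7 hours (≈ 2.86 hours)

20/7 hours


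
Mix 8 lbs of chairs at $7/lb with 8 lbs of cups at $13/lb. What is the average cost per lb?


Cost of chairs:
8 x $7 = $56
Cost of cups:
8 x $13 = $104
Total cost: $56 + $104 = $160
Total weight: 16 lbs
Average: $160 / 16 = $10/lb

$10/lb


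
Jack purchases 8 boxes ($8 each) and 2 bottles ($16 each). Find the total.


Cost of boxes:
8 x $8 = $64
Cost of bottles:
2 x $16 = $32
Add both:
$64 + $32 = $96

$96


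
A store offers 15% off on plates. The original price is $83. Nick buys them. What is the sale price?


Calculate the discount amount:
15% of $83 = $12.45
Subtract from original:
$83 - $12.45 = $70.55

$70.55


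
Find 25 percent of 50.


Convert percentage to decimal:
25% = 0.25
Multiply:
50 x 0.25 = 12.5

12.5


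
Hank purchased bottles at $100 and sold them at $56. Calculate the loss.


Selling price = $56
Cost price = $100
Loss = cost price - selling price:
Loss = $100 - $56 = $44

$44


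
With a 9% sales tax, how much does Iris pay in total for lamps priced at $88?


Calculate the tax:
9% of $88 = $7.92
Add tax to price:
$88 + $7.92 = $95.92

$95.92


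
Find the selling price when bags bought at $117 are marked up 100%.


Calculate the markup amount:
100% of $117 = $117
Add to cost:
$117 + $117 = $234

$234


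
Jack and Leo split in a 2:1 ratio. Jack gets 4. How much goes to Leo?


Find the multiplier:
4 / 2 = 2
Apply to Leo's share:
1 x 2 = 2

2


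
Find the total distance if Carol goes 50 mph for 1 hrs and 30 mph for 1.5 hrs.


Leg 1 distance:
50 x 1 = 50 miles
Leg 2 distance:
30 x 1.5 = 45 miles
Total distance:
50 + 45 = 95 miles

95 miles


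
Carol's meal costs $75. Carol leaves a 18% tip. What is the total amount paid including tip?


Calculate the tip:
18% of $75 = $13.50
Add tip to meal cost:
$75 + $13.50 = $88.50

$88.50


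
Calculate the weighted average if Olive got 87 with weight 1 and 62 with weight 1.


Weighted sum:
1 x 87 + 1 x 62 = 149
Total weight:
1 + 1 = 2
Weighted average:
149 / 2 = 74.5

74.5


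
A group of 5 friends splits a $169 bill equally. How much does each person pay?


Total bill: $169
Number of people: 5
Each pays: $169 / 5 = $33.80

$33.80


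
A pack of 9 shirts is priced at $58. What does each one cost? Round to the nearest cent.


Total cost: $58
Number of items: 9
Unit price: $58 / 9 = $6.4444... ≈ $6.44

$6.44


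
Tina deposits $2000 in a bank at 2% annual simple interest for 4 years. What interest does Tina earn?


Use the formula I = P x R x T / 100
P x R x T = 2000 x 2 x 4 = 16000
I = 16000 / 100 = $160

$160


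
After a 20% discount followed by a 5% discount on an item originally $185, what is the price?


First discount:
20% of $185 = $37
Price after first discount:
$185 - $37 = $148
Second discount:
5% of $148 = $7.40
Final price:
$148 - $7.40 = $140.60

$140.60


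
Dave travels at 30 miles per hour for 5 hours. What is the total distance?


Use the formula: distance = speed x time
Speed = 30 mph, Time = 5 hours
30 x 5 = 150 miles

150 miles


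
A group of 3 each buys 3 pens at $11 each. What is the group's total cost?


Cost per person:
3 x $11 = $33
Group total:
3 x $33 = $99

$99


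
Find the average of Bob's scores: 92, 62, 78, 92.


Add the scores:
92 + 62 + 78 + 92 = 324
Divide by the number of tests:
324 / 4 = 81

81


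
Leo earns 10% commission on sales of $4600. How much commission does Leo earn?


Convert rate to decimal:
10% = 0.1
Multiply by sales:
$4600 x 0.1 = $460

$460


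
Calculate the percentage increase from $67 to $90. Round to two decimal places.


Find the absolute change:
|90 - 67| = 23
Divide by original and multiply by 100:
23 / 67 x 100 = 34.3283...% ≈ 34.33%

34.33%


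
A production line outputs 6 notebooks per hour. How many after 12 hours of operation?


Production rate: 6 notebooks per hour
Time: 12 hours
Total: 6 x 12 = 72 notebooks

72 notebooks


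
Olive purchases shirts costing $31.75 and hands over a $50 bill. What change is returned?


Start with the amount paid:
$50
Subtract the price:
$50 - $31.75 = $18.25

$18.25


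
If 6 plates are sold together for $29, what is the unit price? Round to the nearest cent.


Total cost: $29
Number of items: 6
Unit price: $29 / 6 = $4.8333... ≈ $4.83

$4.83


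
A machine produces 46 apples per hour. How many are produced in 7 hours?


Production rate: 46 apples per hour
Time: 7 hours
Total: 46 x 7 = 322 apples

322 apples


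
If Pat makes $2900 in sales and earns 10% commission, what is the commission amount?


Convert rate to decimal:
10% = 0.1
Multiply by sales:
$2900 x 0.1 = $290

$290


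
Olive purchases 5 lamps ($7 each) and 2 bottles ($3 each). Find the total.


Cost of lamps:
5 x $7 = $35
Cost of bottles:
2 x $3 = $6
Add both:
$35 + $6 = $41

$41


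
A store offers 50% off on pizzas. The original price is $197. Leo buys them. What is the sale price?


Calculate the discount amount:
50% of $197 = $98.50
Subtract from original:
$197 - $98.50 = $98.50

$98.50


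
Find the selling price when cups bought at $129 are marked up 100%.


Calculate the markup amount:
100% of $129 = $129
Add to cost:
$129 + $129 = $258

$258


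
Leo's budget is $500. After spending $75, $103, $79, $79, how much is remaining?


Add up expenses:
$75 + $103 + $79 + $79 = $336
Subtract from budget:
$500 - $336 = $164

$164


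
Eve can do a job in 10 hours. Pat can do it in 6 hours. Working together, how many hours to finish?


Eve's rate: 1/10 of the job per hour
Pat's rate: 1/6 of the job per hour
Combined rate: 1/10 + 1/6 = 4/15 per hour
Time = 1 / (4/15) = 15/4 = 3.75 hours

3.75 hours


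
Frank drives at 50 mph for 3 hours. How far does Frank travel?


Use the formula: distance = speed x time
Speed = 50 mph, Time = 3 hours
50 x 3 = 150 miles

150 miles


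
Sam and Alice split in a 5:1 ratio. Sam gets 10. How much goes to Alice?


Find the multiplier:
10 / 5 = 2
Apply to Alice's share:
1 x 2 = 2

2


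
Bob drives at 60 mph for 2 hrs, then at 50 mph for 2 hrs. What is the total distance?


Leg 1 distance:
60 x 2 = 120 miles
Leg 2 distance:
50 x 2 = 100 miles
Total distance:
120 + 100 = 220 miles

220 miles


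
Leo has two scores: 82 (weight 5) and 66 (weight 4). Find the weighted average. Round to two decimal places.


Weighted sum:
5 x 82 + 4 x 66 = 674
Total weight:
5 + 4 = 9
Weighted average:
674 / 9 = 74.8888... ≈ 74.89

74.89


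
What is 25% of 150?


Convert percentage to decimal:
25% = 0.25
Multiply:
150 x 0.25 = 37.5

37.5


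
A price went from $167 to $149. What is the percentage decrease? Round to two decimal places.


Find the absolute change:
|149 - 167| = 18
Divide by original and multiply by 100:
18 / 167 x 100 = 10.7784...% ≈ 10.78%

10.78%


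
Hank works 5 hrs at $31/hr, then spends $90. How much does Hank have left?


Calculate earnings:
5 x $31 = $155
Subtract spending:
$155 - $90 = $65

$65


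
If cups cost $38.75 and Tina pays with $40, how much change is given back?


Start with the amount paid:
$40
Subtract the price:
$40 - $38.75 = $1.25

$1.25


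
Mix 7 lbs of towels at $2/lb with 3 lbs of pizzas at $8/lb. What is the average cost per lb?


Cost of towels:
7 x $2 = $14
Cost of pizzas:
3 x $8 = $24
Total cost: $14 + $24 = $38
Total weight: 10 lbs
Average: $38 / 10 = $3.80/lb

$3.80/lb


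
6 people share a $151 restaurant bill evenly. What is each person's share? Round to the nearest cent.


Total bill: $151
Number of people: 6
Each pays: $151 / 6 = $25.1666... ≈ $25.17

$25.17


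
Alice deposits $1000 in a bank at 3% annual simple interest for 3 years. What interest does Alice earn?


Use the formula I = P x R x T / 100
P x R x T = 1000 x 3 x 3 = 9000
I = 9000 / 100 = $90

$90


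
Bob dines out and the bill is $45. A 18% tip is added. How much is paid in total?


Calculate the tip:
18% of $45 = $8.10
Add tip to meal cost:
$45 + $8.10 = $53.10

$53.10


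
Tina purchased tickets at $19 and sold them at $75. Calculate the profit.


Selling price = $75
Cost price = $19
Profit = selling price - cost price:
Profit = $75 - $19 = $56

$56


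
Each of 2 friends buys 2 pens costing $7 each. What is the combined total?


Cost per person:
2 x $7 = $14
Group total:
2 x $14 = $28

$28


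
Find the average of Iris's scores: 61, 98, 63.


Add the scores:
61 + 98 + 63 = 222
Divide by the number of tests:
222 / 3 = 74

74


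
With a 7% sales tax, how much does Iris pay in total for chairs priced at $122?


Calculate the tax:
7% of $122 = $8.54
Add tax to price:
$122 + $8.54 = $130.54

$130.54


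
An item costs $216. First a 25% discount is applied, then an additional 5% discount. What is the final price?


First discount:
25% of $216 = $54
Price after first discount:
$216 - $54 = $162
Second discount:
5% of $162 = $8.10
Final price:
$162 - $8.10 = $153.90

$153.90


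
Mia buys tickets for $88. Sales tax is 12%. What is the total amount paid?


Calculate the tax:
12% of $88 = $10.56
Add tax to price:
$88 + $10.56 = $98.56

$98.56


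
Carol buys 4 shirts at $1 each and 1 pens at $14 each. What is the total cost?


Cost of shirts:
4 x $1 = $4
Cost of pens:
1 x $14 = $14
Add both:
$4 + $14 = $18

$18


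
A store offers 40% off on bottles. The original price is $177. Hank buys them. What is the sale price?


Calculate the discount amount:
40% of $177 = $70.80
Subtract from original:
$177 - $70.80 = $106.20

$106.20


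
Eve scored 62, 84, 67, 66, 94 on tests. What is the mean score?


Add the scores:
62 + 84 + 67 + 66 + 94 = 373
Divide by the number of tests:
373 / 5 = 74.6

74.6


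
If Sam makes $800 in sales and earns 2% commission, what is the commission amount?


Convert rate to decimal:
2% = 0.02
Multiply by sales:
$800 x 0.02 = $16

$16


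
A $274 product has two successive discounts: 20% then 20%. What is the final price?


First discount:
20% of $274 = $54.80
Price after first discount:
$274 - $54.80 = $219.20
Second discount:
20% of $219.20 = $43.84
Final price:
$219.20 - $43.84 = $175.36

$175.36


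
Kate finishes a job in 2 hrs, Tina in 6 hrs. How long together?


Kate's rate: 1/2 of the job per hour
Tina's rate: 1/6 of the job per hour
Combined rate: 1/2 + 1/6 = 2/3 per hour
Time = 1 / (2/3) = 3/2 = 1.5 hours

1.5 hours


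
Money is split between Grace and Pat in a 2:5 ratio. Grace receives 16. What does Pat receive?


Find the multiplier:
16 / 2 = 8
Apply to Pat's share:
5 x 8 = 40

40


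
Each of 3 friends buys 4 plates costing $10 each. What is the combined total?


Cost per person:
4 x $10 = $40
Group total:
3 x $40 = $120

$120


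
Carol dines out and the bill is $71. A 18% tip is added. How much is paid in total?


Calculate the tip:
18% of $71 = $12.78
Add tip to meal cost:
$71 + $12.78 = $83.78

$83.78


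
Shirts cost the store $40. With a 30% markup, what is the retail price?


Calculate the markup amount:
30% of $40 = $12
Add to cost:
$40 + $12 = $52

$52


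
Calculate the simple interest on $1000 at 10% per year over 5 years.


Use the formula I = P x R x T / 100
P x R x T = 1000 x 10 x 5 = 50000
I = 50000 / 100 = $500

$500


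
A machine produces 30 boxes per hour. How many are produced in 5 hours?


Production rate: 30 boxes per hour
Time: 5 hours
Total: 30 x 5 = 150 boxes

150 boxes


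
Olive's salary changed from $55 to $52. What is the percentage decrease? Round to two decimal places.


Find the absolute change:
|52 - 55| = 3
Divide by original and multiply by 100:
3 / 55 x 100 = 5.4545...% ≈ 5.45%

5.45%


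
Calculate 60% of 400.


Convert percentage to decimal:
60% = 0.6
Multiply:
400 x 0.6 = 240

240


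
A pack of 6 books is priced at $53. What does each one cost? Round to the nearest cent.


Total cost: $53
Number of items: 6
Unit price: $53 / 6 = $8.8333... ≈ $8.83

$8.83


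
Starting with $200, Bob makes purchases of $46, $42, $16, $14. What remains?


Add up expenses:
$46 + $42 + $16 + $14 = $118
Subtract from budget:
$200 - $118 = $82

$82


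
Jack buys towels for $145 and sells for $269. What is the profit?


Selling price = $269
Cost price = $145
Profit = selling price - cost price:
Profit = $269 - $145 = $124

$124


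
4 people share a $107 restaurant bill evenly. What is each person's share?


Total bill: $107
Number of people: 4
Each pays: $107 / 4 = $26.75

$26.75


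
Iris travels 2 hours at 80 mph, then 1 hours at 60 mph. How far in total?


Leg 1 distance:
80 x 2 = 160 miles
Leg 2 distance:
60 x 1 = 60 miles
Total distance:
160 + 60 = 220 miles

220 miles


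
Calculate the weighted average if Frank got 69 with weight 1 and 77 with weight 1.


Weighted sum:
1 x 69 + 1 x 77 = 146
Total weight:
1 + 1 = 2
Weighted average:
146 / 2 = 73

73


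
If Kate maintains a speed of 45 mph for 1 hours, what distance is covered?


Use the formula: distance = speed x time
Speed = 45 mph, Time = 1 hours
45 x 1 = 45 miles

45 miles


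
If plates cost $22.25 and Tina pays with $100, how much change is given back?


Start with the amount paid:
$100
Subtract the price:
$100 - $22.25 = $77.75

$77.75


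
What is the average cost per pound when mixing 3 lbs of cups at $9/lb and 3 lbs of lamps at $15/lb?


Cost of cups:
3 x $9 = $27
Cost of lamps:
3 x $15 = $45
Total cost: $27 + $45 = $72
Total weight: 6 lbs
Average: $72 / 6 = $12/lb

$12/lb


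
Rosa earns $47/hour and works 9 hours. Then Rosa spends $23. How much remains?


Calculate earnings:
9 x $47 = $423
Subtract spending:
$423 - $23 = $400

$400


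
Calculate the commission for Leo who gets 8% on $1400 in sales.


Convert rate to decimal:
8% = 0.08
Multiply by sales:
$1400 x 0.08 = $112

$112


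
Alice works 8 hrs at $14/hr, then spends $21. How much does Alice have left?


Calculate earnings:
8 x $14 = $112
Subtract spending:
$112 - $21 = $91

$91


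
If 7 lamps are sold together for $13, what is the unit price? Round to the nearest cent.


Total cost: $13
Number of items: 7
Unit price: $13 / 7 = $1.8571... ≈ $1.86

$1.86


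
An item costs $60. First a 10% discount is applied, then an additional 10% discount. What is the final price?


First discount:
10% of $60 = $6
Price after first discount:
$60 - $6 = $54
Second discount:
10% of $54 = $5.40
Final price:
$54 - $5.40 = $48.60

$48.60


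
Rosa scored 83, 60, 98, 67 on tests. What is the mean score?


Add the scores:
83 + 60 + 98 + 67 = 308
Divide by the number of tests:
308 / 4 = 77

77


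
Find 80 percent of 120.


Convert percentage to decimal:
80% = 0.8
Multiply:
120 x 0.8 = 96

96


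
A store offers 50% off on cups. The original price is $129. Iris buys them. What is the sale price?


Calculate the discount amount:
50% of $129 = $64.50
Subtract from original:
$129 - $64.50 = $64.50

$64.50


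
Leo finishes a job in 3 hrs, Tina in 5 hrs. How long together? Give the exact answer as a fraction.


Leo's rate: 1/3 of the job per hour
Tina's rate: 1/5 of the job per hour
Combined rate: 1/3 + 1/5 = 8/15 per hour
Time = 1 / (8/15) = 15/8 hours (≈ 1.88 hours)

15/8 hours


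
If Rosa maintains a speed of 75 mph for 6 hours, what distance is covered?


Use the formula: distance = speed x time
Speed = 75 mph, Time = 6 hours
75 x 6 = 450 miles

450 miles


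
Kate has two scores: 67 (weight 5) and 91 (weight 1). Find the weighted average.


Weighted sum:
5 x 67 + 1 x 91 = 426
Total weight:
5 + 1 = 6
Weighted average:
426 / 6 = 71

71


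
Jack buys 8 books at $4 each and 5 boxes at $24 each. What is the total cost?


Cost of books:
8 x $4 = $32
Cost of boxes:
5 x $24 = $120
Add both:
$32 + $120 = $152

$152


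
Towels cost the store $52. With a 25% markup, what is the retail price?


Calculate the markup amount:
25% of $52 = $13
Add to cost:
$52 + $13 = $65

$65


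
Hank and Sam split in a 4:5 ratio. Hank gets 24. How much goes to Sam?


Find the multiplier:
24 / 4 = 6
Apply to Sam's share:
5 x 6 = 30

30


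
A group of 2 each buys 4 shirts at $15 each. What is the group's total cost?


Cost per person:
4 x $15 = $60
Group total:
2 x $60 = $120

$120


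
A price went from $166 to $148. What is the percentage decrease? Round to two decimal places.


Find the absolute change:
|148 - 166| = 18
Divide by original and multiply by 100:
18 / 166 x 100 = 10.8433...% ≈ 10.84%

10.84%


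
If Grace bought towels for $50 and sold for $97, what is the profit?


Selling price = $97
Cost price = $50
Profit = selling price - cost price:
Profit = $97 - $50 = $47

$47


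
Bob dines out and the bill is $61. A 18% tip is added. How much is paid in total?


Calculate the tip:
18% of $61 = $10.98
Add tip to meal cost:
$61 + $10.98 = $71.98

$71.98


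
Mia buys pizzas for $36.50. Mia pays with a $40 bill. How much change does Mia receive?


Start with the amount paid:
$40
Subtract the price:
$40 - $36.50 = $3.50

$3.50


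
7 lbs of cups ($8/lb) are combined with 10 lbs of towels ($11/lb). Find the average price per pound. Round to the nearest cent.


Cost of cups:
7 x $8 = $56
Cost of towels:
10 x $11 = $110
Total cost: $56 + $110 = $166
Total weight: 17 lbs
Average: $166 / 17 = $9.7647... ≈ $9.76/lb

$9.76/lb


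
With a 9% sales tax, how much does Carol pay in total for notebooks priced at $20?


Calculate the tax:
9% of $20 = $1.80
Add tax to price:
$20 + $1.80 = $21.80

$21.80


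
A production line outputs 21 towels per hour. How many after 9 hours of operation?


Production rate: 21 towels per hour
Time: 9 hours
Total: 21 x 9 = 189 towels

189 towels


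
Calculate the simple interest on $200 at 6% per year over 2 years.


Use the formula I = P x R x T / 100
P x R x T = 200 x 6 x 2 = 2400
I = 2400 / 100 = $24

$24


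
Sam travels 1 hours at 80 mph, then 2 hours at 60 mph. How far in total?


Leg 1 distance:
80 x 1 = 80 miles
Leg 2 distance:
60 x 2 = 120 miles
Total distance:
80 + 120 = 200 miles

200 miles


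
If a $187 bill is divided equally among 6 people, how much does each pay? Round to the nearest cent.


Total bill: $187
Number of people: 6
Each pays: $187 / 6 = $31.1666... ≈ $31.17

$31.17


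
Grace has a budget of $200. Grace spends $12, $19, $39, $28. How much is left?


Add up expenses:
$12 + $19 + $39 + $28 = $98
Subtract from budget:
$200 - $98 = $102

$102


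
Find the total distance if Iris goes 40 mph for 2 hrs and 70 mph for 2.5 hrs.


Leg 1 distance:
40 x 2 = 80 miles
Leg 2 distance:
70 x 2.5 = 175 miles
Total distance:
80 + 175 = 255 miles

255 miles


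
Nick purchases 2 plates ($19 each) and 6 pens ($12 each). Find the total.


Cost of plates:
2 x $19 = $38
Cost of pens:
6 x $12 = $72
Add both:
$38 + $72 = $110

$110


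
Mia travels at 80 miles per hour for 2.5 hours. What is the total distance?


Use the formula: distance = speed x time
Speed = 80 mph, Time = 2.5 hours
80 x 2.5 = 200 miles

200 miles


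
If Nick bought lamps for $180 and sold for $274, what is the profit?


Selling price = $274
Cost price = $180
Profit = selling price - cost price:
Profit = $274 - $180 = $94

$94


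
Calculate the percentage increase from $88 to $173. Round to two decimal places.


Find the absolute change:
|173 - 88| = 85
Divide by original and multiply by 100:
85 / 88 x 100 = 96.5909...% ≈ 96.59%

96.59%


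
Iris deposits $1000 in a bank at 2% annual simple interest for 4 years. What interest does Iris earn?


Use the formula I = P x R x T / 100
P x R x T = 1000 x 2 x 4 = 8000
I = 8000 / 100 = $80

$80


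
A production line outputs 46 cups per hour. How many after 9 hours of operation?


Production rate: 46 cups per hour
Time: 9 hours
Total: 46 x 9 = 414 cups

414 cups


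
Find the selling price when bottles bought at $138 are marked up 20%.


Calculate the markup amount:
20% of $138 = $27.60
Add to cost:
$138 + $27.60 = $165.60

$165.60


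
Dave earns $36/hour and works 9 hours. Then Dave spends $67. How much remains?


Calculate earnings:
9 x $36 = $324
Subtract spending:
$324 - $67 = $257

$257


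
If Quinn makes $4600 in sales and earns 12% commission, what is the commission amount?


Convert rate to decimal:
12% = 0.12
Multiply by sales:
$4600 x 0.12 = $552

$552


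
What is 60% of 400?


Convert percentage to decimal:
60% = 0.6
Multiply:
400 x 0.6 = 240

240


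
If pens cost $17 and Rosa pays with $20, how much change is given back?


Start with the amount paid:
$20
Subtract the price:
$20 - $17 = $3

$3


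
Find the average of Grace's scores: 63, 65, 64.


Add the scores:
63 + 65 + 64 = 192
Divide by the number of tests:
192 / 3 = 64

64


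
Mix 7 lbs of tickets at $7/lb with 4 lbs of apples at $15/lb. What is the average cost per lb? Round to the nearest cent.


Cost of tickets:
7 x $7 = $49
Cost of apples:
4 x $15 = $60
Total cost: $49 + $60 = $109
Total weight: 11 lbs
Average: $109 / 11 = $9.9090... ≈ $9.91/lb

$9.91/lb


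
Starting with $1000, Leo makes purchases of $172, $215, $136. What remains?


Add up expenses:
$172 + $215 + $136 = $523
Subtract from budget:
$1000 - $523 = $477

$477


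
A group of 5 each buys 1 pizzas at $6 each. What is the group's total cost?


Cost per person:
1 x $6 = $6
Group total:
5 x $6 = $30

$30


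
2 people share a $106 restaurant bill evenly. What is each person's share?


Total bill: $106
Number of people: 2
Each pays: $106 / 2 = $53

$53


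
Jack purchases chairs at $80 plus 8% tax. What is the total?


Calculate the tax:
8% of $80 = $6.40
Add tax to price:
$80 + $6.40 = $86.40

$86.40


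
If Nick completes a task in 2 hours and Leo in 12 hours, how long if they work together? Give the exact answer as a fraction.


Nick's rate: 1/2 of the job per hour
Leo's rate: 1/12 of the job per hour
Combined rate: 1/2 + 1/12 = 7/12 per hour
Time = 1 / (7/12) = 12/7 hours (≈ 1.71 hours)

12/7 hours


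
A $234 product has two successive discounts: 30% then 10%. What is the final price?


First discount:
30% of $234 = $70.20
Price after first discount:
$234 - $70.20 = $163.80
Second discount:
10% of $163.80 = $16.38
Final price:
$163.80 - $16.38 = $147.42

$147.42


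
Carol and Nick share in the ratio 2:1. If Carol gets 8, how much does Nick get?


Find the multiplier:
8 / 2 = 4
Apply to Nick's share:
1 x 4 = 4

4


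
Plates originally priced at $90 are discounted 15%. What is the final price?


Calculate the discount amount:
15% of $90 = $13.50
Subtract from original:
$90 - $13.50 = $76.50

$76.50


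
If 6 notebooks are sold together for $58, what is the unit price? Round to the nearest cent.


Total cost: $58
Number of items: 6
Unit price: $58 / 6 = $9.6666... ≈ $9.67

$9.67


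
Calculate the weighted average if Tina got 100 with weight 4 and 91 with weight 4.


Weighted sum:
4 x 100 + 4 x 91 = 764
Total weight:
4 + 4 = 8
Weighted average:
764 / 8 = 95.5

95.5


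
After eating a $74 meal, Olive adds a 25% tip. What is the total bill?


Calculate the tip:
25% of $74 = $18.50
Add tip to meal cost:
$74 + $18.50 = $92.50

$92.50


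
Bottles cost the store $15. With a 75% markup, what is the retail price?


Calculate the markup amount:
75% of $15 = $11.25
Add to cost:
$15 + $11.25 = $26.25

$26.25


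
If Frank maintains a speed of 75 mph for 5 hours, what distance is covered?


Use the formula: distance = speed x time
Speed = 75 mph, Time = 5 hours
75 x 5 = 375 miles

375 miles


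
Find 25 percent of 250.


Convert percentage to decimal:
25% = 0.25
Multiply:
250 x 0.25 = 62.5

62.5


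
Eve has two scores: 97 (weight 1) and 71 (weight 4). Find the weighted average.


Weighted sum:
1 x 97 + 4 x 71 = 381
Total weight:
1 + 4 = 5
Weighted average:
381 / 5 = 76.2

76.2


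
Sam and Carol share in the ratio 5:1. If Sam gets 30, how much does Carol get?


Find the multiplier:
30 / 5 = 6
Apply to Carol's share:
1 x 6 = 6

6


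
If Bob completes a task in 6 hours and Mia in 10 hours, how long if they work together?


Bob's rate: 1/6 of the job per hour
Mia's rate: 1/10 of the job per hour
Combined rate: 1/6 + 1/10 = 4/15 per hour
Time = 1 / (4/15) = 15/4 = 3.75 hours

3.75 hours


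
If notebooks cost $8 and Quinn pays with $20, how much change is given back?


Start with the amount paid:
$20
Subtract the price:
$20 - $8 = $12

$12


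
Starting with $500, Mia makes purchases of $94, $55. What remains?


Add up expenses:
$94 + $55 = $149
Subtract from budget:
$500 - $149 = $351

$351


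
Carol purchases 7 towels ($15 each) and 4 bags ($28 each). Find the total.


Cost of towels:
7 x $15 = $105
Cost of bags:
4 x $28 = $112
Add both:
$105 + $112 = $217

$217


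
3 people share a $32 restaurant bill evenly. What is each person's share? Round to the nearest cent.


Total bill: $32
Number of people: 3
Each pays: $32 / 3 = $10.6666... ≈ $10.67

$10.67


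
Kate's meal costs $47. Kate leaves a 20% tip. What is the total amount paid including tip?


Calculate the tip:
20% of $47 = $9.40
Add tip to meal cost:
$47 + $9.40 = $56.40

$56.40


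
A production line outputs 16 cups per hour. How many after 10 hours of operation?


Production rate: 16 cups per hour
Time: 10 hours
Total: 16 x 10 = 160 cups

160 cups


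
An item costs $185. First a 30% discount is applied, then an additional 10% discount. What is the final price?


First discount:
30% of $185 = $55.50
Price after first discount:
$185 - $55.50 = $129.50
Second discount:
10% of $129.50 = $12.95
Final price:
$129.50 - $12.95 = $116.55

$116.55


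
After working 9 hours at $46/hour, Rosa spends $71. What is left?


Calculate earnings:
9 x $46 = $414
Subtract spending:
$414 - $71 = $343

$343


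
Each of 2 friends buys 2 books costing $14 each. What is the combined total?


Cost per person:
2 x $14 = $28
Group total:
2 x $28 = $56

$56


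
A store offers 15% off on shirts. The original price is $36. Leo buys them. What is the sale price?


Calculate the discount amount:
15% of $36 = $5.40
Subtract from original:
$36 - $5.40 = $30.60

$30.60


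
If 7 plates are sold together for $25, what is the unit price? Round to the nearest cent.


Total cost: $25
Number of items: 7
Unit price: $25 / 7 = $3.5714... ≈ $3.57

$3.57


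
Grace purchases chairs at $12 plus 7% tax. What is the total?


Calculate the tax:
7% of $12 = $0.84
Add tax to price:
$12 + $0.84 = $12.84

$12.84


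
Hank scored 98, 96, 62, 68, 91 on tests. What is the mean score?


Add the scores:
98 + 96 + 62 + 68 + 91 = 415
Divide by the number of tests:
415 / 5 = 83

83


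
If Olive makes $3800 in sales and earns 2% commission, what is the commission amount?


Convert rate to decimal:
2% = 0.02
Multiply by sales:
$3800 x 0.02 = $76

$76


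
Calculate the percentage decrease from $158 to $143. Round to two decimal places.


Find the absolute change:
|143 - 158| = 15
Divide by original and multiply by 100:
15 / 158 x 100 = 9.4936...% ≈ 9.49%

9.49%


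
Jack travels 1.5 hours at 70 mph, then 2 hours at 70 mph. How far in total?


Leg 1 distance:
70 x 1.5 = 105 miles
Leg 2 distance:
70 x 2 = 140 miles
Total distance:
105 + 140 = 245 miles

245 miles


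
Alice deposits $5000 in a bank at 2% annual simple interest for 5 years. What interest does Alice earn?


Use the formula I = P x R x T / 100
P x R x T = 5000 x 2 x 5 = 50000
I = 50000 / 100 = $500

$500


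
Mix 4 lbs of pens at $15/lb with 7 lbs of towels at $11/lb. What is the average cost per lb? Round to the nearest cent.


Cost of pens:
4 x $15 = $60
Cost of towels:
7 x $11 = $77
Total cost: $60 + $77 = $137
Total weight: 11 lbs
Average: $137 / 11 = $12.4545... ≈ $12.45/lb

$12.45/lb


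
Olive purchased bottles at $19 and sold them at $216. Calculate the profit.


Selling price = $216
Cost price = $19
Profit = selling price - cost price:
Profit = $216 - $19 = $197

$197


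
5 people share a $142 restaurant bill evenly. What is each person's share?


Total bill: $142
Number of people: 5
Each pays: $142 / 5 = $28.40

$28.40


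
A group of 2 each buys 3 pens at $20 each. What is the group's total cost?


Cost per person:
3 x $20 = $60
Group total:
2 x $60 = $120

$120


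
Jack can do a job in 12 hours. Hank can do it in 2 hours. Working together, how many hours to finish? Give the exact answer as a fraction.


Jack's rate: 1/12 of the job per hour
Hank's rate: 1/2 of the job per hour
Combined rate: 1/12 + 1/2 = 7/12 per hour
Time = 1 / (7/12) = 12/7 hours (≈ 1.71 hours)

12/7 hours


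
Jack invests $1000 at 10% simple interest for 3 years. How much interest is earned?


Use the formula I = P x R x T / 100
P x R x T = 1000 x 10 x 3 = 30000
I = 30000 / 100 = $300

$300


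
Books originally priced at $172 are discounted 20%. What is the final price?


Calculate the discount amount:
20% of $172 = $34.40
Subtract from original:
$172 - $34.40 = $137.60

$137.60


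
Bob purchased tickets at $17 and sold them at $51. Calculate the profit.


Selling price = $51
Cost price = $17
Profit = selling price - cost price:
Profit = $51 - $17 = $34

$34


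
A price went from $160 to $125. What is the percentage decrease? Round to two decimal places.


Find the absolute change:
|125 - 160| = 35
Divide by original and multiply by 100:
35 / 160 x 100 = 21.875% ≈ 21.88%

21.88%


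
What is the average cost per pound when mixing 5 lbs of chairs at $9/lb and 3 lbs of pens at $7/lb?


Cost of chairs:
5 x $9 = $45
Cost of pens:
3 x $7 = $21
Total cost: $45 + $21 = $66
Total weight: 8 lbs
Average: $66 / 8 = $8.25/lb

$8.25/lb


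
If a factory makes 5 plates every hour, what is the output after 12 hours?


Production rate: 5 plates per hour
Time: 12 hours
Total: 5 x 12 = 60 plates

60 plates


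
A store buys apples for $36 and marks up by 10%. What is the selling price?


Calculate the markup amount:
10% of $36 = $3.60
Add to cost:
$36 + $3.60 = $39.60

$39.60


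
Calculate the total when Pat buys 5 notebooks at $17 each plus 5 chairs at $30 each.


Cost of notebooks:
5 x $17 = $85
Cost of chairs:
5 x $30 = $150
Add both:
$85 + $150 = $235

$235


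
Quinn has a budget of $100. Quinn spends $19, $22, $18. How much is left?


Add up expenses:
$19 + $22 + $18 = $59
Subtract from budget:
$100 - $59 = $41

$41


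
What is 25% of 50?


Convert percentage to decimal:
25% = 0.25
Multiply:
50 x 0.25 = 12.5

12.5


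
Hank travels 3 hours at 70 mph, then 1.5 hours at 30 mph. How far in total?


Leg 1 distance:
70 x 3 = 210 miles
Leg 2 distance:
30 x 1.5 = 45 miles
Total distance:
210 + 45 = 255 miles

255 miles
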